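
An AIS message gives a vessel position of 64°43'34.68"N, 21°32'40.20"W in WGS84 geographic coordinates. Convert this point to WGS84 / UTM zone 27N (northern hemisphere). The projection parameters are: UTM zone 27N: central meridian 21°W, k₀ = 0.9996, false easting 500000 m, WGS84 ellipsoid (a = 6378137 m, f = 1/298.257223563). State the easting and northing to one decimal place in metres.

E 474061.0 m, N 7178063.3 m

Zone 27 central meridian λ₀ = 6×27 − 183 = -21°; Δλ = -0.5445°.
Transverse Mercator on WGS84 with k₀ = 0.9996 gives E = 474061.022 m, N = 7178063.282 m.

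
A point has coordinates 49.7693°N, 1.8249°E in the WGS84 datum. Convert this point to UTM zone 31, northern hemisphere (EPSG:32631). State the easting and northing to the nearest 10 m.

E 415380 m, N 5513640 m

Zone 31 central meridian λ₀ = 6×31 − 183 = 3°; Δλ = -1.1751°.
Transverse Mercator on WGS84 with k₀ = 0.9996 gives E = 415382.692 m, N = 5513643.441 m.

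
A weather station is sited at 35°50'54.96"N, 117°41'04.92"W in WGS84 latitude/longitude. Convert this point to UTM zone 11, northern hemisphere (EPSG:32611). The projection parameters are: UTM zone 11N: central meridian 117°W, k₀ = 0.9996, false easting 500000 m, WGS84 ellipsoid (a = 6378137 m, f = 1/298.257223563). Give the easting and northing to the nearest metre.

E 438171 m, N 3967373 m

Zone 11 central meridian λ₀ = 6×11 − 183 = -117°; Δλ = -0.6847°.
Transverse Mercator on WGS84 with k₀ = 0.9996 gives E = 438171.413 m, N = 3967372.556 m.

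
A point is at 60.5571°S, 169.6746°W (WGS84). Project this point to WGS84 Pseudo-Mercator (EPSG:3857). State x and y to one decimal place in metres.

x -18888090.1 m, y -8524828.4 m

Web Mercator is spherical with R = a = 6378137 m.
x = R·λ = 6378137 × -2.961380427 = -18888090.073 m.
y = R·ln tan(π/4 + φ/2) = 6378137 × -1.336570281 = -8524828.360 m.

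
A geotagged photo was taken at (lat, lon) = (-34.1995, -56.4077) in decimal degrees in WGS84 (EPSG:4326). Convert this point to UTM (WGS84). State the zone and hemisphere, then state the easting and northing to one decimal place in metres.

Zone 21S: E 554569.8 m, N 6215565.0 m

Longitude -56.4077° lies in the 6° band [-60°, -54°), giving zone 21; latitude is south of the equator, so 21S.
Zone 21 central meridian λ₀ = 6×21 − 183 = -57°; Δλ = +0.5923°.
Transverse Mercator on WGS84 with k₀ = 0.9996 gives E = 554569.780 m, N = 6215564.956 m.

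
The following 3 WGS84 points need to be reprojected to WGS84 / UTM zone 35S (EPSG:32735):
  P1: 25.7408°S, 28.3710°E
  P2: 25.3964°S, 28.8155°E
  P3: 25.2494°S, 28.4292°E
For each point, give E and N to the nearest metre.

UTM zone 35S: λ₀ = 27°, k₀ = 0.9996.
P1 (-25.7408°, 28.3710°) → (637514.410, 7152305.784) m.
P2 (-25.3964°, 28.8155°) → (682628.881, 7189917.064) m.
P3 (-25.2494°, 28.4292°) → (643937.235, 7206670.215) m.

P1: E 637514 m, N 7152306 m; P2: E 682629 m, N 7189917 m; P3: E 643937 m, N 7206670 m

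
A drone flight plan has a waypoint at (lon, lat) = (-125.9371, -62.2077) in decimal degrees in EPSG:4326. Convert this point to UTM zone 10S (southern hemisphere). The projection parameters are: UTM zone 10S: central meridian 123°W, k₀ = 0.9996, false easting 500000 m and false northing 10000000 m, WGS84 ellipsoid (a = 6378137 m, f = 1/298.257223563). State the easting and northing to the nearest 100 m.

Zone 10 central meridian λ₀ = 6×10 − 183 = -123°; Δλ = -2.9371°.
Transverse Mercator on WGS84 with k₀ = 0.9996 gives E = 347248.780 m, N = 3099216.893 m.

E 347200 m, N 3099200 m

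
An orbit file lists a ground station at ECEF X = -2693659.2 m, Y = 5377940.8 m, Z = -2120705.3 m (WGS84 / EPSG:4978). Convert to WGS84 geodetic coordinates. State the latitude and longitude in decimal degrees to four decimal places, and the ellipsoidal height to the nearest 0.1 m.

lat -19.5426°, lon 116.6050°, h 1967.9 m

λ = atan2(Y, X) = 116.60500026°; p = √(X²+Y²) = 6014819.0 m.
Bowring's method on WGS84 (a = 6378137 m, b = 6356752.314 m) gives φ = -19.54260035°, h = 1967.924 m.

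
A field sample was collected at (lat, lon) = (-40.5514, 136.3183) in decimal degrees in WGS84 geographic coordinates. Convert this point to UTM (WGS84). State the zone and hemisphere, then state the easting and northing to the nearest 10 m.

Zone 53S: E 611620 m, N 5510200 m

Longitude 136.3183° lies in the 6° band [132°, 138°), giving zone 53; latitude is south of the equator, so 53S.
Zone 53 central meridian λ₀ = 6×53 − 183 = 135°; Δλ = +1.3183°.
Transverse Mercator on WGS84 with k₀ = 0.9996 gives E = 611620.887 m, N = 5510204.923 m.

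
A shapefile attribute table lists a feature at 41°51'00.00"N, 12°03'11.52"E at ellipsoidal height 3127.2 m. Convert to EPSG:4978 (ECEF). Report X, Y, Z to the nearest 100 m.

X 4655500 m, Y 994100 m, Z 4235300 m

WGS84: a = 6378137 m, e² = 0.006694380; N(φ) = a/√(1−e²sin²φ) = 6387661.360 m.
X = (N+h)·cosφ·cosλ = 4655511.923 m; Y = (N+h)·cosφ·sinλ = 994078.515 m; Z = (N(1−e²)+h)·sinφ = 4235294.303 m.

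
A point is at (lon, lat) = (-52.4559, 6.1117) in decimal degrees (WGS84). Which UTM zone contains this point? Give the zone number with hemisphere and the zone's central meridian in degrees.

Zone 22N, central meridian -51°

UTM zone = ⌊(λ + 180)/6⌋ + 1; -52.4559° ∈ [-54°, -48°) → zone 22.
Hemisphere: N (φ ≥ 0).
Central meridian λ₀ = 6×22 − 183 = -51°.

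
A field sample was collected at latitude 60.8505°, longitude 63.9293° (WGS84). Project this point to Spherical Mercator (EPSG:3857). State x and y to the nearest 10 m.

x 7116580 m, y 8591580 m

Web Mercator is spherical with R = a = 6378137 m.
x = R·λ = 6378137 × 1.115776773 = 7116577.123 m.
y = R·ln tan(π/4 + φ/2) = 6378137 × 1.347035393 = 8591576.282 m.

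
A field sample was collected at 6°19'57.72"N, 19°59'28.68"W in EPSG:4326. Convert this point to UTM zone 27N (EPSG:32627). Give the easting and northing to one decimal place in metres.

E 611568.4 m, N 700090.5 m

Zone 27 central meridian λ₀ = 6×27 − 183 = -21°; Δλ = +1.0087°.
Transverse Mercator on WGS84 with k₀ = 0.9996 gives E = 611568.371 m, N = 700090.510 m.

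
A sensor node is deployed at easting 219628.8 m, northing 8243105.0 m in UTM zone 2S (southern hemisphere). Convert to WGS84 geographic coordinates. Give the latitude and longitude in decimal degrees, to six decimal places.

lat -15.875300°, lon -173.618100°

Zone 2S: λ₀ = -171°, k₀ = 0.9996, false easting 500000 m, false northing 10000000 m.
Meridian distance M = (N − FN)/k₀ = -1757598.0 m.
Inverse transverse Mercator on WGS84 gives φ = -15.87530032°, λ = -173.61809961°.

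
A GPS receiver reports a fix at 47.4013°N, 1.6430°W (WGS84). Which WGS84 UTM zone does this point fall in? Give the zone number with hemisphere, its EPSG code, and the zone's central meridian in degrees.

Zone 30N (EPSG:32630), central meridian -3°

UTM zone = ⌊(λ + 180)/6⌋ + 1; -1.6430° ∈ [-6°, 0°) → zone 30.
Hemisphere: N (φ ≥ 0).
Central meridian λ₀ = 6×30 − 183 = -3°.
EPSG code: 32630.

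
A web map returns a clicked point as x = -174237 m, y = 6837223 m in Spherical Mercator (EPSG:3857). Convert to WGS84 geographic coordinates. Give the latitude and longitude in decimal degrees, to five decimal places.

lat 52.20470°, lon -1.56520°

R = 6378137 m. λ = x/R = -1.56519760°.
φ = 2·arctan(exp(y/R)) − 90° = 2·arctan(2.92115) − 90° = 52.20470108°.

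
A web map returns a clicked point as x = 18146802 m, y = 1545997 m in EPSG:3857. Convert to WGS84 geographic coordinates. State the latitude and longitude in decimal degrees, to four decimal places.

lat 13.7539°, lon 163.0155°

R = 6378137 m. λ = x/R = 163.01549594°.
φ = 2·arctan(exp(y/R)) − 90° = 2·arctan(1.27429) − 90° = 13.75389861°.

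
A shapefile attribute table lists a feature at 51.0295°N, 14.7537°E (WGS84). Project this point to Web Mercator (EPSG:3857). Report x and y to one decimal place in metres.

Web Mercator is spherical with R = a = 6378137 m.
x = R·λ = 6378137 × 0.257500642 = 1642374.371 m.
y = R·ln tan(π/4 + φ/2) = 6378137 × 1.038941871 = 6626513.591 m.

x 1642374.4 m, y 6626513.6 m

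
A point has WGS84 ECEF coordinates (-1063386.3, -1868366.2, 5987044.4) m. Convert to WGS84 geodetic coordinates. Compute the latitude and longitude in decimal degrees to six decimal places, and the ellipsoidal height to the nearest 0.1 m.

λ = atan2(Y, X) = -119.64649968°; p = √(X²+Y²) = 2149786.7 m.
Bowring's method on WGS84 (a = 6378137 m, b = 6356752.314 m) gives φ = 70.37020043°, h = 2127.696 m.

lat 70.370200°, lon -119.646500°, h 2127.7 m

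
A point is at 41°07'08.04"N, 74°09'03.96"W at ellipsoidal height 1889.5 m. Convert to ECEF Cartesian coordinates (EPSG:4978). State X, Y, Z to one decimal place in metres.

X 1314530.1 m, Y -4630363.3 m, Z 4173622.3 m

WGS84: a = 6378137 m, e² = 0.006694380; N(φ) = a/√(1−e²sin²φ) = 6387389.807 m.
X = (N+h)·cosφ·cosλ = 1314530.076 m; Y = (N+h)·cosφ·sinλ = -4630363.324 m; Z = (N(1−e²)+h)·sinφ = 4173622.307 m.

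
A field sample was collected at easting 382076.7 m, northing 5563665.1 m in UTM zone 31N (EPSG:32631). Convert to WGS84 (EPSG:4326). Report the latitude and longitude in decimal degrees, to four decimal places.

Zone 31N: λ₀ = 3°, k₀ = 0.9996, false easting 500000 m.
Meridian distance M = (N − FN)/k₀ = 5565891.5 m.
Inverse transverse Mercator on WGS84 gives φ = 50.21340010°, λ = 1.34719940°.

lat 50.2134°, lon 1.3472°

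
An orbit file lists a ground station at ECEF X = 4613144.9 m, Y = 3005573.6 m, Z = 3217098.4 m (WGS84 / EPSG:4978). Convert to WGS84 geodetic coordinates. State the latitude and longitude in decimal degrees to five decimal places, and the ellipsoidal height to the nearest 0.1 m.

lat 30.46570°, lon 33.08520°, h 4182.8 m

λ = atan2(Y, X) = 33.08519996°; p = √(X²+Y²) = 5505867.6 m.
Bowring's method on WGS84 (a = 6378137 m, b = 6356752.314 m) gives φ = 30.46569998°, h = 4182.842 m.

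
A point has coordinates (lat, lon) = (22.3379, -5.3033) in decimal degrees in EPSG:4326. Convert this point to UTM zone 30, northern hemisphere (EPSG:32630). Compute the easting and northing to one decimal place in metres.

E 262773.0 m, N 2472041.5 m

Zone 30 central meridian λ₀ = 6×30 − 183 = -3°; Δλ = -2.3033°.
Transverse Mercator on WGS84 with k₀ = 0.9996 gives E = 262773.026 m, N = 2472041.466 m.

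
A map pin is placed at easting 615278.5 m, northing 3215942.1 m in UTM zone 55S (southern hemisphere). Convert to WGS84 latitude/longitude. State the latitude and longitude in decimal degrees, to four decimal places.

lat -61.1740°, lon 149.1434°

Zone 55S: λ₀ = 147°, k₀ = 0.9996, false easting 500000 m, false northing 10000000 m.
Meridian distance M = (N − FN)/k₀ = -6786772.6 m.
Inverse transverse Mercator on WGS84 gives φ = -61.17400002°, λ = 149.14339942°.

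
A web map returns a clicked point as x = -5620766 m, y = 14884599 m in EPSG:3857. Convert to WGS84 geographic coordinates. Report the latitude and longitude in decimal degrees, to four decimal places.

R = 6378137 m. λ = x/R = -50.49220006°.
φ = 2·arctan(exp(y/R)) − 90° = 2·arctan(10.31594) − 90° = 78.92640057°.

lat 78.9264°, lon -50.4922°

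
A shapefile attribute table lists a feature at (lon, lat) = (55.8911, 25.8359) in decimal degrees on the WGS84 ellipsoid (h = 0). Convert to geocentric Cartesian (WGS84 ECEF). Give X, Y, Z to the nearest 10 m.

X 3221200 m, Y 4756100 m, Z 2762710 m

WGS84: a = 6378137 m, e² = 0.006694380; N(φ) = a/√(1−e²sin²φ) = 6382195.386 m.
X = (N+h)·cosφ·cosλ = 3221199.869 m; Y = (N+h)·cosφ·sinλ = 4756100.781 m; Z = (N(1−e²)+h)·sinφ = 2762710.387 m.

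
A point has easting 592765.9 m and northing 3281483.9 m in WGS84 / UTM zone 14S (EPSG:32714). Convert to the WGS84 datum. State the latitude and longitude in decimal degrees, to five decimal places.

Zone 14S: λ₀ = -99°, k₀ = 0.9996, false easting 500000 m, false northing 10000000 m.
Meridian distance M = (N − FN)/k₀ = -6721204.6 m.
Inverse transverse Mercator on WGS84 gives φ = -60.59180032°, λ = -97.30639936°.

lat -60.59180°, lon -97.30640°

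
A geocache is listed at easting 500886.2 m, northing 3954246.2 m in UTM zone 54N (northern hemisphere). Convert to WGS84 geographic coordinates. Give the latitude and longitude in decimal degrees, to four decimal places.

Zone 54N: λ₀ = 141°, k₀ = 0.9996, false easting 500000 m.
Meridian distance M = (N − FN)/k₀ = 3955828.5 m.
Inverse transverse Mercator on WGS84 gives φ = 35.73219976°, λ = 141.00979970°.

lat 35.7322°, lon 141.0098°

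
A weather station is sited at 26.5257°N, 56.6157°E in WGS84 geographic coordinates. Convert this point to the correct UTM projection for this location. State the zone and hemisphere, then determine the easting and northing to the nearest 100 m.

Longitude 56.6157° lies in the 6° band [54°, 60°), giving zone 40; latitude is north of the equator, so 40N.
Zone 40 central meridian λ₀ = 6×40 − 183 = 57°; Δλ = -0.3843°.
Transverse Mercator on WGS84 with k₀ = 0.9996 gives E = 461712.770 m, N = 2933961.261 m.

Zone 40N: E 461700 m, N 2934000 m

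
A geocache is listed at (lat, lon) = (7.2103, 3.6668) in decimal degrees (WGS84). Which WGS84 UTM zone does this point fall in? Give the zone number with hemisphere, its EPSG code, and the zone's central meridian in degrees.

Zone 31N (EPSG:32631), central meridian 3°

UTM zone = ⌊(λ + 180)/6⌋ + 1; 3.6668° ∈ [0°, 6°) → zone 31.
Hemisphere: N (φ ≥ 0).
Central meridian λ₀ = 6×31 − 183 = 3°.
EPSG code: 32631.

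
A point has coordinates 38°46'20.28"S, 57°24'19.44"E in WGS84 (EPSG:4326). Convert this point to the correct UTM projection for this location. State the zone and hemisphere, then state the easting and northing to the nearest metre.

Longitude 57.4054° lies in the 6° band [54°, 60°), giving zone 40; latitude is south of the equator, so 40S.
Zone 40 central meridian λ₀ = 6×40 − 183 = 57°; Δλ = +0.4054°.
Transverse Mercator on WGS84 with k₀ = 0.9996 gives E = 535216.596 m, N = 5708413.015 m.

Zone 40S: E 535217 m, N 5708413 m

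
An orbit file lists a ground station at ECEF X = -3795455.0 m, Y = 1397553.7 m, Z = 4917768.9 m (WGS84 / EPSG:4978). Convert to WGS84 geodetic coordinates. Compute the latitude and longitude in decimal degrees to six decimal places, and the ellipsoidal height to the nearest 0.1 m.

λ = atan2(Y, X) = 159.78540017°; p = √(X²+Y²) = 4044580.9 m.
Bowring's method on WGS84 (a = 6378137 m, b = 6356752.314 m) gives φ = 50.75330009°, h = 1990.416 m.

lat 50.753300°, lon 159.785400°, h 1990.4 m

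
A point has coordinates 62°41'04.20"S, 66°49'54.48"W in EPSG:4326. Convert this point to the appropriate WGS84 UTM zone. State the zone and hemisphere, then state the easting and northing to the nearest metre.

Longitude -66.8318° lies in the 6° band [-72°, -66°), giving zone 19; latitude is south of the equator, so 19S.
Zone 19 central meridian λ₀ = 6×19 − 183 = -69°; Δλ = +2.1682°.
Transverse Mercator on WGS84 with k₀ = 0.9996 gives E = 610993.088 m, N = 3047695.826 m.

Zone 19S: E 610993 m, N 3047696 m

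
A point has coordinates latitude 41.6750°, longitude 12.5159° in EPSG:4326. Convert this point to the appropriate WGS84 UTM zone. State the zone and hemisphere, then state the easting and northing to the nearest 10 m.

Longitude 12.5159° lies in the 6° band [12°, 18°), giving zone 33; latitude is north of the equator, so 33N.
Zone 33 central meridian λ₀ = 6×33 − 183 = 15°; Δλ = -2.4841°.
Transverse Mercator on WGS84 with k₀ = 0.9996 gives E = 293221.628 m, N = 4616674.310 m.

Zone 33N: E 293220 m, N 4616670 m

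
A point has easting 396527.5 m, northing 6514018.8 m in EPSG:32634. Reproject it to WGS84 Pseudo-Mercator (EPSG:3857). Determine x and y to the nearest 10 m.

x 2138630 m, y 8127360 m

Unproject from UTM 34N (λ₀ = 21°) → φ = 58.75379972°, λ = 19.21159953°.
Web Mercator (R = 6378137 m): x = 2138625.477 m, y = 8127362.768 m.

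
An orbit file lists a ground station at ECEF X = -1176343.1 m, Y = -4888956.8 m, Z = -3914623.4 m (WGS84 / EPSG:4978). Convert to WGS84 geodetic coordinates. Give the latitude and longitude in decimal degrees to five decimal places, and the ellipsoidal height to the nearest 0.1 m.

λ = atan2(Y, X) = -103.52889975°; p = √(X²+Y²) = 5028487.0 m.
Bowring's method on WGS84 (a = 6378137 m, b = 6356752.314 m) gives φ = -38.08699981°, h = 2552.179 m.

lat -38.08700°, lon -103.52890°, h 2552.2 m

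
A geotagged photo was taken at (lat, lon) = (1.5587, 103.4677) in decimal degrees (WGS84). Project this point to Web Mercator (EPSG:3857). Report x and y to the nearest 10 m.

x 11517970 m, y 173540 m

Web Mercator is spherical with R = a = 6378137 m.
x = R·λ = 6378137 × 1.805852034 = 11517971.678 m.
y = R·ln tan(π/4 + φ/2) = 6378137 × 0.027207803 = 173535.097 m.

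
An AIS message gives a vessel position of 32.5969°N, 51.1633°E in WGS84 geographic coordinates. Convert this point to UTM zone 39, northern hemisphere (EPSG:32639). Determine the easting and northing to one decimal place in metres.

Zone 39 central meridian λ₀ = 6×39 − 183 = 51°; Δλ = +0.1633°.
Transverse Mercator on WGS84 with k₀ = 0.9996 gives E = 515323.804 m, N = 3606612.446 m.

E 515323.8 m, N 3606612.4 m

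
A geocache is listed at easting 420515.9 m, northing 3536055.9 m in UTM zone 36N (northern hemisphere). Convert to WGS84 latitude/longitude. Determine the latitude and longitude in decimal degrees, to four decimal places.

Zone 36N: λ₀ = 33°, k₀ = 0.9996, false easting 500000 m.
Meridian distance M = (N − FN)/k₀ = 3537470.9 m.
Inverse transverse Mercator on WGS84 gives φ = 31.95770016°, λ = 32.15890008°.

lat 31.9577°, lon 32.1589°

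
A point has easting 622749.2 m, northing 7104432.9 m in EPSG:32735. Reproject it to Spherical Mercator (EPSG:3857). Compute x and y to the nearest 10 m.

x 3142360 m, y -3020680 m

Unproject from UTM 35S (λ₀ = 27°) → φ = -26.17429972°, λ = 28.22829985°.
Web Mercator (R = 6378137 m): x = 3142359.965 m, y = -3020684.774 m.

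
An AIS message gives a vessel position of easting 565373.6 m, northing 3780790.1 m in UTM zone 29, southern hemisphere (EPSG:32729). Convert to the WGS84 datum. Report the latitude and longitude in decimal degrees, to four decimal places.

Zone 29S: λ₀ = -9°, k₀ = 0.9996, false easting 500000 m, false northing 10000000 m.
Meridian distance M = (N − FN)/k₀ = -6221698.6 m.
Inverse transverse Mercator on WGS84 gives φ = -56.11350040°, λ = -7.94870014°.

lat -56.1135°, lon -7.9487°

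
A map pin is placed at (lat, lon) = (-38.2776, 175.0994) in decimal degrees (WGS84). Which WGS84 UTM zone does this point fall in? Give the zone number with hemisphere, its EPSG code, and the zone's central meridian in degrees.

UTM zone = ⌊(λ + 180)/6⌋ + 1; 175.0994° ∈ [174°, 180°) → zone 60.
Hemisphere: S (φ < 0).
Central meridian λ₀ = 6×60 − 183 = 177°.
EPSG code: 32760.

Zone 60S (EPSG:32760), central meridian 177°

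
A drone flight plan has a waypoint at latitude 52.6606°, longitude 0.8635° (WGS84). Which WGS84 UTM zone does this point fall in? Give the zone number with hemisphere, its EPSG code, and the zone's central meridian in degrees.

UTM zone = ⌊(λ + 180)/6⌋ + 1; 0.8635° ∈ [0°, 6°) → zone 31.
Hemisphere: N (φ ≥ 0).
Central meridian λ₀ = 6×31 − 183 = 3°.
EPSG code: 32631.

Zone 31N (EPSG:32631), central meridian 3°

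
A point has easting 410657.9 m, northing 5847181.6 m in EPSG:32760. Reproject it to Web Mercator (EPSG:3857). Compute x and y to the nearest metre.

Unproject from UTM 60S (λ₀ = 177°) → φ = -37.51800015°, λ = 175.98900021°.
Web Mercator (R = 6378137 m): x = 19591005.889 m, y = -4511557.392 m.

x 19591006 m, y -4511557 m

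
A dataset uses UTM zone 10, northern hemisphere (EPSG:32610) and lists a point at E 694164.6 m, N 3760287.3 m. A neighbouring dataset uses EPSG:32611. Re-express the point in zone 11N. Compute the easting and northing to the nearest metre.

UTM 10N → geographic: φ = 33.96519958°, λ = -120.89849961°.
UTM 11N (λ₀ = -117°) forward: E = 139730.052 m, N = 3765151.406 m.

E 139730 m, N 3765151 m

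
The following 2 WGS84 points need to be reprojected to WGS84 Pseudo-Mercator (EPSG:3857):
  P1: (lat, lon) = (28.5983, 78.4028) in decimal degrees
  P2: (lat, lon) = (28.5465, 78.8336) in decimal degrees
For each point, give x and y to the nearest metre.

Web Mercator: x = R·λ, y = R·ln tan(π/4+φ/2), R = 6378137 m.
P1 (28.5983°, 78.4028°) → (8727759.773, 3324617.300) m.
P2 (28.5465°, 78.8336°) → (8775716.209, 3318051.299) m.

P1: x 8727760 m, y 3324617 m; P2: x 8775716 m, y 3318051 m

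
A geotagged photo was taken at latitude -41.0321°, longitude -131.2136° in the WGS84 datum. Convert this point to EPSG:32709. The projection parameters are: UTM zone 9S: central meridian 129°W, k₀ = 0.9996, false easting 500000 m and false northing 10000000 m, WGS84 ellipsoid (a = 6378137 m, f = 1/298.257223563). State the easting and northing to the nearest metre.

E 313917 m, N 5455319 m

Zone 9 central meridian λ₀ = 6×9 − 183 = -129°; Δλ = -2.2136°.
Transverse Mercator on WGS84 with k₀ = 0.9996 gives E = 313916.717 m, N = 5455319.084 m.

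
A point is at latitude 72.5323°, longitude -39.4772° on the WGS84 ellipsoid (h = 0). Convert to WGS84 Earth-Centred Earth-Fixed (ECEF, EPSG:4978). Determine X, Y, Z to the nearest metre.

X 1482291 m, Y -1220916 m, Z 6061779 m

WGS84: a = 6378137 m, e² = 0.006694380; N(φ) = a/√(1−e²sin²φ) = 6397651.483 m.
X = (N+h)·cosφ·cosλ = 1482291.361 m; Y = (N+h)·cosφ·sinλ = -1220916.347 m; Z = (N(1−e²)+h)·sinφ = 6061778.887 m.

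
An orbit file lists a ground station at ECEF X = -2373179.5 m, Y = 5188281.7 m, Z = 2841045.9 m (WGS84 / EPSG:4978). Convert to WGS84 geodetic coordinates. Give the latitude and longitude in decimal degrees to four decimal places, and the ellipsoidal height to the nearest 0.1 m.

λ = atan2(Y, X) = 114.57989955°; p = √(X²+Y²) = 5705282.5 m.
Bowring's method on WGS84 (a = 6378137 m, b = 6356752.314 m) gives φ = 26.62569988°, h = -348.131 m.

lat 26.6257°, lon 114.5799°, h -348.1 m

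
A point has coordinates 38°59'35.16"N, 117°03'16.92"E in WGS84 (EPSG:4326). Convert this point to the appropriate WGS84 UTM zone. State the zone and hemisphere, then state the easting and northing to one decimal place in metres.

Longitude 117.0547° lies in the 6° band [114°, 120°), giving zone 50; latitude is north of the equator, so 50N.
Zone 50 central meridian λ₀ = 6×50 − 183 = 117°; Δλ = +0.0547°.
Transverse Mercator on WGS84 with k₀ = 0.9996 gives E = 504737.029 m, N = 4316012.306 m.

Zone 50N: E 504737.0 m, N 4316012.3 m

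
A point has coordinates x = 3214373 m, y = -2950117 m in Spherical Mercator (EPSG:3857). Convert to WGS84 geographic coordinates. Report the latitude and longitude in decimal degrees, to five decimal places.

lat -25.60400°, lon 28.87520°

R = 6378137 m. λ = x/R = 28.87520395°.
φ = 2·arctan(exp(y/R)) − 90° = 2·arctan(0.62968) − 90° = -25.60400210°.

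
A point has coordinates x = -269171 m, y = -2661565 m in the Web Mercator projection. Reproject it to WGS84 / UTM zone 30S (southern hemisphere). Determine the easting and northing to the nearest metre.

E 559537 m, N 7429339 m

Web Mercator inverse (R = 6378137 m) → φ = -23.24409821°, λ = -2.41800423°.
UTM 30S forward: E = 559536.738 m, N = 7429338.881 m.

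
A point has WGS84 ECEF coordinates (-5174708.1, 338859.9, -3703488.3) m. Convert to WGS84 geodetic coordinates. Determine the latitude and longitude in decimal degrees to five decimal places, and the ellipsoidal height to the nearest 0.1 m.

lat -35.71510°, lon 176.25340°, h 1570.7 m

λ = atan2(Y, X) = 176.25339996°; p = √(X²+Y²) = 5185791.2 m.
Bowring's method on WGS84 (a = 6378137 m, b = 6356752.314 m) gives φ = -35.71510024°, h = 1570.705 m.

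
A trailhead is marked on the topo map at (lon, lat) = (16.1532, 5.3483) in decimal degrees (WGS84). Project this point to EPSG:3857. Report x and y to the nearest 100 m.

Web Mercator is spherical with R = a = 6378137 m.
x = R·λ = 6378137 × 0.281926525 = 1798165.999 m.
y = R·ln tan(π/4 + φ/2) = 6378137 × 0.093481299 = 596236.534 m.

x 1798200 m, y 596200 m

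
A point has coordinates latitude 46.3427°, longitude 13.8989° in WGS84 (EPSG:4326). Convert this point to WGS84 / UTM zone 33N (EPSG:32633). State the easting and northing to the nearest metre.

E 415267 m, N 5132714 m

Zone 33 central meridian λ₀ = 6×33 − 183 = 15°; Δλ = -1.1011°.
Transverse Mercator on WGS84 with k₀ = 0.9996 gives E = 415267.421 m, N = 5132714.045 m.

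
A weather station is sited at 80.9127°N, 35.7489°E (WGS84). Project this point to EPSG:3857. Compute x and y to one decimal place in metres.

Web Mercator is spherical with R = a = 6378137 m.
x = R·λ = 6378137 × 0.623936009 = 3979549.344 m.
y = R·ln tan(π/4 + φ/2) = 6378137 × 2.532396979 = 16151974.871 m.

x 3979549.3 m, y 16151974.9 m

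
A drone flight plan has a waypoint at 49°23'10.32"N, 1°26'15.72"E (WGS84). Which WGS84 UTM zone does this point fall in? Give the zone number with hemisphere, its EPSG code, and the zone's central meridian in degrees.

UTM zone = ⌊(λ + 180)/6⌋ + 1; 1.4377° ∈ [0°, 6°) → zone 31.
Hemisphere: N (φ ≥ 0).
Central meridian λ₀ = 6×31 − 183 = 3°.
EPSG code: 32631.

Zone 31N (EPSG:32631), central meridian 3°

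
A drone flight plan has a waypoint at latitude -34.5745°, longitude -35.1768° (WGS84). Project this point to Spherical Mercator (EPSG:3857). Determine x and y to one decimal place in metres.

Web Mercator is spherical with R = a = 6378137 m.
x = R·λ = 6378137 × -0.613950980 = -3915863.464 m.
y = R·ln tan(π/4 + φ/2) = 6378137 × -0.643794056 = -4106206.688 m.

x -3915863.5 m, y -4106206.7 m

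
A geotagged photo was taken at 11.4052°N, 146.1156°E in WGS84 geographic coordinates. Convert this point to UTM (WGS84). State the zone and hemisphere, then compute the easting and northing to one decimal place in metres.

Zone 55N: E 403515.5 m, N 1260930.5 m

Longitude 146.1156° lies in the 6° band [144°, 150°), giving zone 55; latitude is north of the equator, so 55N.
Zone 55 central meridian λ₀ = 6×55 − 183 = 147°; Δλ = -0.8844°.
Transverse Mercator on WGS84 with k₀ = 0.9996 gives E = 403515.549 m, N = 1260930.451 m.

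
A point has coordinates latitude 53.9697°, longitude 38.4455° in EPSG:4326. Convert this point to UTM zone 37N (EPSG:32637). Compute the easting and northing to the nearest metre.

Zone 37 central meridian λ₀ = 6×37 − 183 = 39°; Δλ = -0.5545°.
Transverse Mercator on WGS84 with k₀ = 0.9996 gives E = 463626.563 m, N = 5980292.819 m.

E 463627 m, N 5980293 m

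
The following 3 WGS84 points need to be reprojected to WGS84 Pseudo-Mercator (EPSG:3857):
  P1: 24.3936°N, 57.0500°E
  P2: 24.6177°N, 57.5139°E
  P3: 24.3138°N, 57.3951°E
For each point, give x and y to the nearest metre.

Web Mercator: x = R·λ, y = R·ln tan(π/4+φ/2), R = 6378137 m.
P1 (24.3936°, 57.0500°) → (6350776.950, 2801443.858) m.
P2 (24.6177°, 57.5139°) → (6402418.062, 2828860.236) m.
P3 (24.3138°, 57.3951°) → (6389193.306, 2791692.894) m.

P1: x 6350777 m, y 2801444 m; P2: x 6402418 m, y 2828860 m; P3: x 6389193 m, y 2791693 m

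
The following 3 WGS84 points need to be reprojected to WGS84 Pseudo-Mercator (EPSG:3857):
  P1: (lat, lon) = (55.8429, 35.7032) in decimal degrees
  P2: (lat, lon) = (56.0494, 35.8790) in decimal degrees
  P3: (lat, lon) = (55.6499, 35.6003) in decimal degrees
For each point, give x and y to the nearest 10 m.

P1: x 3974460 m, y 7527200 m; P2: x 3994030 m, y 7568260 m; P3: x 3963010 m, y 7489030 m

Web Mercator: x = R·λ, y = R·ln tan(π/4+φ/2), R = 6378137 m.
P1 (55.8429°, 35.7032°) → (3974462.044, 7527204.844) m.
P2 (56.0494°, 35.8790°) → (3994032.010, 7568256.091) m.
P3 (55.6499°, 35.6003°) → (3963007.268, 7489034.011) m.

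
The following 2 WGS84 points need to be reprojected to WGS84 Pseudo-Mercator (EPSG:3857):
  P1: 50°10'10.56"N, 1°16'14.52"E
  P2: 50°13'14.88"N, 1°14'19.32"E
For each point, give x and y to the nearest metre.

Web Mercator: x = R·λ, y = R·ln tan(π/4+φ/2), R = 6378137 m.
P1 (50.1696°, 1.2707°) → (141453.677, 6475699.546) m.
P2 (50.2208°, 1.2387°) → (137891.453, 6484602.685) m.

P1: x 141454 m, y 6475700 m; P2: x 137891 m, y 6484603 m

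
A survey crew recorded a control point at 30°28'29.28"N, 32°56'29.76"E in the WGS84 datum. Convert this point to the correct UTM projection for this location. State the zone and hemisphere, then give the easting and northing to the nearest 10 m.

Zone 36N: E 494390 m, N 3371400 m

Longitude 32.9416° lies in the 6° band [30°, 36°), giving zone 36; latitude is north of the equator, so 36N.
Zone 36 central meridian λ₀ = 6×36 − 183 = 33°; Δλ = -0.0584°.
Transverse Mercator on WGS84 with k₀ = 0.9996 gives E = 494394.461 m, N = 3371400.393 m.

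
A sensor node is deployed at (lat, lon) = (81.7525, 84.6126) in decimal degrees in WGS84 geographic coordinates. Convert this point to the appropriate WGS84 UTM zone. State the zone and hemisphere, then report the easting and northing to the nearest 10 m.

Zone 45N: E 461780 m, N 9077990 m

Longitude 84.6126° lies in the 6° band [84°, 90°), giving zone 45; latitude is north of the equator, so 45N.
Zone 45 central meridian λ₀ = 6×45 − 183 = 87°; Δλ = -2.3874°.
Transverse Mercator on WGS84 with k₀ = 0.9996 gives E = 461776.589 m, N = 9077989.576 m.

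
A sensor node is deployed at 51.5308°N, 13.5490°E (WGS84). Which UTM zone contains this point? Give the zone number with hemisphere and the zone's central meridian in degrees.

UTM zone = ⌊(λ + 180)/6⌋ + 1; 13.5490° ∈ [12°, 18°) → zone 33.
Hemisphere: N (φ ≥ 0).
Central meridian λ₀ = 6×33 − 183 = 15°.

Zone 33N, central meridian 15°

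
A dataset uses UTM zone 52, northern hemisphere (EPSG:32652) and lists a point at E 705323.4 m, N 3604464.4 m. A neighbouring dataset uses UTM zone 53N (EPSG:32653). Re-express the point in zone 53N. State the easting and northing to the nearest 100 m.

E 141900 m, N 3608800 m

UTM 52N → geographic: φ = 32.55859986°, λ = 131.18690016°.
UTM 53N (λ₀ = 135°) forward: E = 141921.017 m, N = 3608773.155 m.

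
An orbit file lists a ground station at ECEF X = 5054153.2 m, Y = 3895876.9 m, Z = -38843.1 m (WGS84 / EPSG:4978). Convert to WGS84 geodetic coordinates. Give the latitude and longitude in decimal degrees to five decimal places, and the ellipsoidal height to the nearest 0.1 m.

lat -0.35110°, lon 37.62600°, h 3386.4 m

λ = atan2(Y, X) = 37.62599998°; p = √(X²+Y²) = 6381404.3 m.
Bowring's method on WGS84 (a = 6378137 m, b = 6356752.314 m) gives φ = -0.35109963°, h = 3386.356 m.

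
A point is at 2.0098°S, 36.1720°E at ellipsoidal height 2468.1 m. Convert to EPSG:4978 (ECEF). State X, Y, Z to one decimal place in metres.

WGS84: a = 6378137 m, e² = 0.006694380; N(φ) = a/√(1−e²sin²φ) = 6378163.258 m.
X = (N+h)·cosφ·cosλ = 5147588.739 m; Y = (N+h)·cosφ·sinλ = 3763603.726 m; Z = (N(1−e²)+h)·sinφ = -222274.081 m.

X 5147588.7 m, Y 3763603.7 m, Z -222274.1 m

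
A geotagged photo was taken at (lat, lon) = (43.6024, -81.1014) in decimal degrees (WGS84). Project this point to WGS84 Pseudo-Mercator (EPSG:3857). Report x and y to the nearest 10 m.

x -9028170 m, y 5404120 m

Web Mercator is spherical with R = a = 6378137 m.
x = R·λ = 6378137 × -1.415486458 = -9028166.551 m.
y = R·ln tan(π/4 + φ/2) = 6378137 × 0.847287762 = 5404117.426 m.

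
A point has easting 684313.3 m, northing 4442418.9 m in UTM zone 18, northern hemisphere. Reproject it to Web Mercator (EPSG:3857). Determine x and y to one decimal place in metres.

x -8108211.1 m, y 4882216.6 m

Unproject from UTM 18N (λ₀ = -75°) → φ = 40.11189994°, λ = -72.83729946°.
Web Mercator (R = 6378137 m): x = -8108211.086 m, y = 4882216.623 m.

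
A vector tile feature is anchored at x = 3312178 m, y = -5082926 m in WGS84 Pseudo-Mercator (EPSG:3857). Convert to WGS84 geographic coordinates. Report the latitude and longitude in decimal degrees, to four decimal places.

lat -41.4768°, lon 29.7538°

R = 6378137 m. λ = x/R = 29.75380121°.
φ = 2·arctan(exp(y/R)) − 90° = 2·arctan(0.45071) − 90° = -41.47680012°.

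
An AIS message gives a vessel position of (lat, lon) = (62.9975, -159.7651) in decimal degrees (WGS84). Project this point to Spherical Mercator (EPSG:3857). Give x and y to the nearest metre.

x -17784970 m, y 9099638 m

Web Mercator is spherical with R = a = 6378137 m.
x = R·λ = 6378137 × -2.788427025 = -17784969.579 m.
y = R·ln tan(π/4 + φ/2) = 6378137 × 1.426692140 = 9099637.928 m.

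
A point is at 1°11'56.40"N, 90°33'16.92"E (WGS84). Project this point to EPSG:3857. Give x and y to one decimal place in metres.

x 10080503.1 m, y 133481.8 m

Web Mercator is spherical with R = a = 6378137 m.
x = R·λ = 6378137 × 1.580477668 = 10080503.093 m.
y = R·ln tan(π/4 + φ/2) = 6378137 × 0.020928025 = 133481.812 m.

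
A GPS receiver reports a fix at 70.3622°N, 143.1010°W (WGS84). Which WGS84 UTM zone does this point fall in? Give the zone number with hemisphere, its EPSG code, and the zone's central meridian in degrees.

Zone 7N (EPSG:32607), central meridian -141°

UTM zone = ⌊(λ + 180)/6⌋ + 1; -143.1010° ∈ [-144°, -138°) → zone 7.
Hemisphere: N (φ ≥ 0).
Central meridian λ₀ = 6×7 − 183 = -141°.
EPSG code: 32607.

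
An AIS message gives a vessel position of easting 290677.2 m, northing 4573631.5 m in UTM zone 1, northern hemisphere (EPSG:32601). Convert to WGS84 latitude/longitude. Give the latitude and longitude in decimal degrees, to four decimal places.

lat 41.2870°, lon -179.4997°

Zone 1N: λ₀ = -177°, k₀ = 0.9996, false easting 500000 m.
Meridian distance M = (N − FN)/k₀ = 4575461.7 m.
Inverse transverse Mercator on WGS84 gives φ = 41.28699995°, λ = -179.49970057°.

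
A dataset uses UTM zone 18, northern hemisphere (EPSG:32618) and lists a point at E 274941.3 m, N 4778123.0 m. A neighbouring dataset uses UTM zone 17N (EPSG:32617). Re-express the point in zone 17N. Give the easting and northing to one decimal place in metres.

UTM 18N → geographic: φ = 43.12240038°, λ = -77.76659949°.
UTM 17N (λ₀ = -81°) forward: E = 763034.7505 m, N = 4779483.462 m.

E 763034.8 m, N 4779483.5 m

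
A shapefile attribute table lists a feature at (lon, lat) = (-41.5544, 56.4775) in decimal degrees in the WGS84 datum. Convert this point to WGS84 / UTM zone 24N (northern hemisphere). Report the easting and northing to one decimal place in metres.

E 342677.8 m, N 6262150.5 m

Zone 24 central meridian λ₀ = 6×24 − 183 = -39°; Δλ = -2.5544°.
Transverse Mercator on WGS84 with k₀ = 0.9996 gives E = 342677.798 m, N = 6262150.506 m.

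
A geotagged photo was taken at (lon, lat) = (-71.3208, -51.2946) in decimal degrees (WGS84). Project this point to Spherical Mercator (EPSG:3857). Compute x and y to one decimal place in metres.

Web Mercator is spherical with R = a = 6378137 m.
x = R·λ = 6378137 × -1.244782785 = -7939395.139 m.
y = R·ln tan(π/4 + φ/2) = 6378137 × -1.046319862 = -6673571.428 m.

x -7939395.1 m, y -6673571.4 m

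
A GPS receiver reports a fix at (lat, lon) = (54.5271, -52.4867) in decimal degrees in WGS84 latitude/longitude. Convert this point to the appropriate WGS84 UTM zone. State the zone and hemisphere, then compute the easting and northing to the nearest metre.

Longitude -52.4867° lies in the 6° band [-54°, -48°), giving zone 22; latitude is north of the equator, so 22N.
Zone 22 central meridian λ₀ = 6×22 − 183 = -51°; Δλ = -1.4867°.
Transverse Mercator on WGS84 with k₀ = 0.9996 gives E = 403786.260 m, N = 6043186.317 m.

Zone 22N: E 403786 m, N 6043186 m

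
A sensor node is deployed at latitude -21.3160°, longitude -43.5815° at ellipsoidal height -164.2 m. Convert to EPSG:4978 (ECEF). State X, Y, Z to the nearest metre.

X 4306007 m, Y -4097904 m, Z -2303964 m

WGS84: a = 6378137 m, e² = 0.006694380; N(φ) = a/√(1−e²sin²φ) = 6380959.920 m.
X = (N+h)·cosφ·cosλ = 4306006.520 m; Y = (N+h)·cosφ·sinλ = -4097904.219 m; Z = (N(1−e²)+h)·sinφ = -2303963.984 m.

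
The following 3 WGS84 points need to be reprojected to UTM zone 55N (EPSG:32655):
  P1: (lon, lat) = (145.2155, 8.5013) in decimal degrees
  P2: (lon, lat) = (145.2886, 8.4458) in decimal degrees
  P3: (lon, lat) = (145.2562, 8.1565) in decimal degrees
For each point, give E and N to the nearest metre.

UTM zone 55N: λ₀ = 147°, k₀ = 0.9996.
P1 (8.5013°, 145.2155°) → (303566.672, 940170.354) m.
P2 (8.4458°, 145.2886°) → (311588.667, 933995.649) m.
P3 (8.1565°, 145.2562°) → (307879.994, 902014.122) m.

P1: E 303567 m, N 940170 m; P2: E 311589 m, N 933996 m; P3: E 307880 m, N 902014 m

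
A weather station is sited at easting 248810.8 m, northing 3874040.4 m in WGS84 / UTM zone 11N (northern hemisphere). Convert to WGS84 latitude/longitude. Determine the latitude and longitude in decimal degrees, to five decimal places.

lat 34.97780°, lon -119.75160°

Zone 11N: λ₀ = -117°, k₀ = 0.9996, false easting 500000 m.
Meridian distance M = (N − FN)/k₀ = 3875590.6 m.
Inverse transverse Mercator on WGS84 gives φ = 34.97779979°, λ = -119.75159985°.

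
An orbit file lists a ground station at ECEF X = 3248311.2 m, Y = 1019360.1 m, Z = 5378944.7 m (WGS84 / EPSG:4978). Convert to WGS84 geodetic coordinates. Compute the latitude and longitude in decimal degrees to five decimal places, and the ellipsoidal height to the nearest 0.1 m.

λ = atan2(Y, X) = 17.42250030°; p = √(X²+Y²) = 3404500.1 m.
Bowring's method on WGS84 (a = 6378137 m, b = 6356752.314 m) gives φ = 57.84259962°, h = 2973.370 m.

lat 57.84260°, lon 17.42250°, h 2973.4 m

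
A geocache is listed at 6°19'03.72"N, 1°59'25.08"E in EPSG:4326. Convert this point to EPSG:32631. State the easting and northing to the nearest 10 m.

Zone 31 central meridian λ₀ = 6×31 − 183 = 3°; Δλ = -1.0097°.
Transverse Mercator on WGS84 with k₀ = 0.9996 gives E = 388317.791 m, N = 698432.319 m.

E 388320 m, N 698430 m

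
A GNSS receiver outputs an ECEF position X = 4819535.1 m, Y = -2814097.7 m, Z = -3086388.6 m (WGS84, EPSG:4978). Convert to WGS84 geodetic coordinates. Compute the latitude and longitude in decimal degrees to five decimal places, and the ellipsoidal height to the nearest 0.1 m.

λ = atan2(Y, X) = -30.28040000°; p = √(X²+Y²) = 5580955.5 m.
Bowring's method on WGS84 (a = 6378137 m, b = 6356752.314 m) gives φ = -29.10669981°, h = 4418.395 m.

lat -29.10670°, lon -30.28040°, h 4418.4 m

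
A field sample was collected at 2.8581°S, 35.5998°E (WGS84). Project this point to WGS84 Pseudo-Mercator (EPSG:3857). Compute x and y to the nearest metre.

Web Mercator is spherical with R = a = 6378137 m.
x = R·λ = 6378137 × 0.621333723 = 3962951.608 m.
y = R·ln tan(π/4 + φ/2) = 6378137 × -0.049903956 = -318294.268 m.

x 3962952 m, y -318294 m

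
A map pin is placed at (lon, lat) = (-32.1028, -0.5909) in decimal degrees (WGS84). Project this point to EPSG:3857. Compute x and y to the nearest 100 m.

x -3573700 m, y -65800 m

Web Mercator is spherical with R = a = 6378137 m.
x = R·λ = 6378137 × -0.560299559 = -3573667.349 m.
y = R·ln tan(π/4 + φ/2) = 6378137 × -0.010313333 = -65779.853 m.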